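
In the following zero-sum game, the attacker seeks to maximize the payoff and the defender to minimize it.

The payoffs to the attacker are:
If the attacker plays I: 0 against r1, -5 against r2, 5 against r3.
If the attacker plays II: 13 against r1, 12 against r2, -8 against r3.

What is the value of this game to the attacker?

Column r1 is strictly dominated by r2 for the defender (it gives the attacker more in every row).
The remaining 2×2 game on (I, II) × (r2, r3) has no saddle point. Let the attacker play I with probability p; indifference gives −5p + 12(1−p) = 5p − 8(1−p), so p = 2/3.
Similarly the defender's optimal q on r2 is 13/30, and the value is -5·(13/30) + (5)·(17/30) = 2/3.

2/3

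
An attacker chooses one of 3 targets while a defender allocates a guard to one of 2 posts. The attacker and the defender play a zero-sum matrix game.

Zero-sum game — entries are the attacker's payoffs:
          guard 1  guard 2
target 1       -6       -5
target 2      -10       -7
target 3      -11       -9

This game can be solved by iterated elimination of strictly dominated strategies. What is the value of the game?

-6

Row target 2 is strictly dominated by row target 1 (-6>-10, -5>-7); eliminate target 2.
Row target 3 is strictly dominated by row target 1 (-6>-11, -5>-9); eliminate target 3.
Column guard 2 is strictly dominated by guard 1 for the defender (-6<-5); eliminate guard 2.
Only (target 1, guard 1) remains, with payoff -6.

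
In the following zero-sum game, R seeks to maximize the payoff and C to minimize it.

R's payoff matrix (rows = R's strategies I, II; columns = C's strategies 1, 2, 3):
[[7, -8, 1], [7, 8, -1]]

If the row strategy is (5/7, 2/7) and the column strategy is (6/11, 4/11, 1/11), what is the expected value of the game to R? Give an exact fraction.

201/77

Against (6/11, 4/11, 1/11), each row's expected payoff is I: 1; II: 73/11.
Taking the (5/7, 2/7)-weighted average: (5/7)·(1) + (2/7)·(73/11) = 201/77.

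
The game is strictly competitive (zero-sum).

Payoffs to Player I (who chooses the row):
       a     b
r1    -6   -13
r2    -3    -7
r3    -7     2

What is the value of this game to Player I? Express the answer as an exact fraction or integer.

-55/13

Row r1 is strictly dominated by row r2, so Player I never plays it.
The remaining 2×2 game on (r2, r3) × (a, b) has no saddle point. Let Player I play r2 with probability p; indifference gives −3p − 7(1−p) = −7p + 2(1−p), so p = 9/13.
Similarly Player II's optimal q on a is 9/13, and the value is -3·(9/13) + (-7)·(4/13) = -55/13.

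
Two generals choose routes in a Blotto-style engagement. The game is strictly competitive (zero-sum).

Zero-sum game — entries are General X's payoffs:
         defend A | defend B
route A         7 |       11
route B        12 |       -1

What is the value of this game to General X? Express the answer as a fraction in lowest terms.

139/17

Row minima are 7 and -1, so General X's maximin is 7; column maxima are 12 and 11, so General Y's minimax is 11. These differ, so the equilibrium is in mixed strategies.
Let General X play route A with probability p. General Y is indifferent when 7p + 12(1−p) = 11p − (1−p), giving p = 13/17.
Let General Y play defend A with probability q. General X is indifferent when 7q + 11(1−q) = 12q − (1−q), giving q = 12/17.
The value is 7·(12/17) + (11)·(5/17) = 139/17.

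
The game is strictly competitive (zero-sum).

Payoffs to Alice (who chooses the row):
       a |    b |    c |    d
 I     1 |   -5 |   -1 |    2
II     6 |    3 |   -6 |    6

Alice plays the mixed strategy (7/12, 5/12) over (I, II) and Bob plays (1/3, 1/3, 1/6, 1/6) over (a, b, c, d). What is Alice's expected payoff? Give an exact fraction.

Against (1/3, 1/3, 1/6, 1/6), each row's expected payoff is I: -7/6; II: 3.
Taking the (7/12, 5/12)-weighted average: (7/12)·(-7/6) + (5/12)·(3) = 41/72.

41/72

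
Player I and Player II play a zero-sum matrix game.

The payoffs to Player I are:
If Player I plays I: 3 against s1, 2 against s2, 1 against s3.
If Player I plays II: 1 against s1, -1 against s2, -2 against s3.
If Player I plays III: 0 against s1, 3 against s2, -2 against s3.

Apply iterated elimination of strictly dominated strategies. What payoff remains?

1

Row II is strictly dominated by row I (3>1, 2>-1, 1>-2); eliminate II.
Column s2 is strictly dominated by s3 for Player II (1<2, -2<3); eliminate s2.
Row III is strictly dominated by row I (3>0, 1>-2); eliminate III.
Column s1 is strictly dominated by s3 for Player II (1<3); eliminate s1.
Only (I, s3) remains, with payoff 1.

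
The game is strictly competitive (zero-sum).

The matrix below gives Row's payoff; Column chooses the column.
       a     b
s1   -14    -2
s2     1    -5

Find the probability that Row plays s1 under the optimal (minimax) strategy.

1/3

Row minima are -14 and -5, so Row's maximin is -5; column maxima are 1 and -2, so Column's minimax is -2. These differ, so the equilibrium is in mixed strategies.
Let Row play s1 with probability p. Column is indifferent when −14p + (1−p) = −2p − 5(1−p), giving p = 1/3.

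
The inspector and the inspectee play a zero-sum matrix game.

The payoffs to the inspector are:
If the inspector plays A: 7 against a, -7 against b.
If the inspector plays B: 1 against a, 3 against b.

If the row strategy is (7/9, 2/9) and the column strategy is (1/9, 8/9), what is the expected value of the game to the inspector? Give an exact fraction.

-293/81

Against (1/9, 8/9), each row's expected payoff is A: -49/9; B: 25/9.
Taking the (7/9, 2/9)-weighted average: (7/9)·(-49/9) + (2/9)·(25/9) = -293/81.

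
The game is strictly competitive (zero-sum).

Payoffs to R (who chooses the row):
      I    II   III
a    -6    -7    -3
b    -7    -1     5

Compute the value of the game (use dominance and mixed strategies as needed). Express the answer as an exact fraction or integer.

Column III is strictly dominated by II for C (it gives R more in every row).
The remaining 2×2 game on (a, b) × (I, II) has no saddle point. Let R play a with probability p; indifference gives −6p − 7(1−p) = −7p − (1−p), so p = 6/7.
Similarly C's optimal q on I is 6/7, and the value is -6·(6/7) + (-7)·(1/7) = -43/7.

-43/7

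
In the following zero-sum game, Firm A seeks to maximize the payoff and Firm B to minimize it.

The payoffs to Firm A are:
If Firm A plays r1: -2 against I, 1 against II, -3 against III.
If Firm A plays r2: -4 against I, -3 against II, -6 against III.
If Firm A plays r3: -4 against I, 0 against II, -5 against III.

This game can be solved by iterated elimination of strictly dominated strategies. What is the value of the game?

-3

Row r3 is strictly dominated by row r1 (-2>-4, 1>0, -3>-5); eliminate r3.
Row r2 is strictly dominated by row r1 (-2>-4, 1>-3, -3>-6); eliminate r2.
Column II is strictly dominated by I for Firm B (-2<1); eliminate II.
Column I is strictly dominated by III for Firm B (-3<-2); eliminate I.
Only (r1, III) remains, with payoff -3.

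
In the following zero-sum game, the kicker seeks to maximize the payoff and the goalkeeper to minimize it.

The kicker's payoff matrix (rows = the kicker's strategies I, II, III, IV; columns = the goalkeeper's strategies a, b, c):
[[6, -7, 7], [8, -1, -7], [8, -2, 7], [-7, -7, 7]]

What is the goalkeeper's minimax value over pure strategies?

The worst case (largest entry) in each column is a: 8, b: -1, c: 7.
The best (smallest) of these is -1.

-1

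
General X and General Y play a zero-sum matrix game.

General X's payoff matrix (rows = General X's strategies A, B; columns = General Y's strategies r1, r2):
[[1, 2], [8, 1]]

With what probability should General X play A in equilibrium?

Row minima are 1 and 1, so General X's maximin is 1; column maxima are 8 and 2, so General Y's minimax is 2. These differ, so the equilibrium is in mixed strategies.
Let General X play A with probability p. General Y is indifferent when p + 8(1−p) = 2p + (1−p), giving p = 7/8.

7/8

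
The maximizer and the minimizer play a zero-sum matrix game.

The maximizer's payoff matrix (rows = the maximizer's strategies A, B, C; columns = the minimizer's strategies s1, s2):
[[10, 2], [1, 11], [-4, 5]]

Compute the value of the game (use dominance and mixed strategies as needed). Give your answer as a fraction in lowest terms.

Row C is strictly dominated by row B, so the maximizer never plays it.
The remaining 2×2 game on (A, B) × (s1, s2) has no saddle point. Let the maximizer play A with probability p; indifference gives 10p + (1−p) = 2p + 11(1−p), so p = 5/9.
Similarly the minimizer's optimal q on s1 is 1/2, and the value is 10·(1/2) + (2)·(1/2) = 6.

6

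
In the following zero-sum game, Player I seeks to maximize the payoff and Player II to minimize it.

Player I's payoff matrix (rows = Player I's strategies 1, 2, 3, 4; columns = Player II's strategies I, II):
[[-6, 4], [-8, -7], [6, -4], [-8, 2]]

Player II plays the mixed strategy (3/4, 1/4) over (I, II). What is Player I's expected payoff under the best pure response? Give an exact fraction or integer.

7/2

1: (-6)·(3/4) + (4)·(1/4) = -7/2.
2: (-8)·(3/4) + (-7)·(1/4) = -31/4.
3: (6)·(3/4) + (-4)·(1/4) = 7/2.
4: (-8)·(3/4) + (2)·(1/4) = -11/2.
The best pure response is 3 with expected payoff 7/2.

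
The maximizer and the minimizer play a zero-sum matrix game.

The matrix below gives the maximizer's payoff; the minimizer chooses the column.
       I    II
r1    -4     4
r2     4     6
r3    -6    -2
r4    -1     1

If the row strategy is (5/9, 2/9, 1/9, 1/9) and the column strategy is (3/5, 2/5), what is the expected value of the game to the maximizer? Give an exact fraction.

1/9

Against (3/5, 2/5), each row's expected payoff is r1: -4/5; r2: 24/5; r3: -22/5; r4: -1/5.
Taking the (5/9, 2/9, 1/9, 1/9)-weighted average: (5/9)·(-4/5) + (2/9)·(24/5) + (1/9)·(-22/5) + (1/9)·(-1/5) = 1/9.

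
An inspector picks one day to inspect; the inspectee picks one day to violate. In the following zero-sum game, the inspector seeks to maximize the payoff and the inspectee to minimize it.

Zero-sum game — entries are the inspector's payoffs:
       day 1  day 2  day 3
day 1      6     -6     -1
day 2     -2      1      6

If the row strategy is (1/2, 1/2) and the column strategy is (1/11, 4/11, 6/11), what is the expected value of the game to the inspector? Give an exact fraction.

Against (1/11, 4/11, 6/11), each row's expected payoff is day 1: -24/11; day 2: 38/11.
Taking the (1/2, 1/2)-weighted average: (1/2)·(-24/11) + (1/2)·(38/11) = 7/11.

7/11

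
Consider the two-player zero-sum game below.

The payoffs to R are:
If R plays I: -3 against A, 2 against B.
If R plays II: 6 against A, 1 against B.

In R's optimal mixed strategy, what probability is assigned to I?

1/2

Row minima are -3 and 1, so R's maximin is 1; column maxima are 6 and 2, so C's minimax is 2. These differ, so the equilibrium is in mixed strategies.
Let R play I with probability p. C is indifferent when −3p + 6(1−p) = 2p + (1−p), giving p = 1/2.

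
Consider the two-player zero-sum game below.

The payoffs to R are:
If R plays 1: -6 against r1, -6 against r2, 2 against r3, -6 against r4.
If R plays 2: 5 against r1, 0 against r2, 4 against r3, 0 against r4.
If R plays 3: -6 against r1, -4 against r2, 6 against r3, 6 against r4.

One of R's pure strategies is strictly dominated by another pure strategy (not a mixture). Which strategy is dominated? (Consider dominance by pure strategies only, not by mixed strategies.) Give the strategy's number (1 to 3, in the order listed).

Compare 1 with 2: 5 > -6, 0 > -6, 4 > 2, 0 > -6.
So 2 strictly dominates 1 for R; 1 is strictly dominated.

1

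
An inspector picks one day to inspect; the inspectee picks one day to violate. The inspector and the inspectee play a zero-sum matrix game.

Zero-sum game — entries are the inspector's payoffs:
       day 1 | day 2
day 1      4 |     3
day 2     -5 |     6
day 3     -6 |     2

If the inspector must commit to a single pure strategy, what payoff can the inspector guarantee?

The worst-case payoff for each row is day 1: 3, day 2: -5, day 3: -6.
The best of these is 3.

3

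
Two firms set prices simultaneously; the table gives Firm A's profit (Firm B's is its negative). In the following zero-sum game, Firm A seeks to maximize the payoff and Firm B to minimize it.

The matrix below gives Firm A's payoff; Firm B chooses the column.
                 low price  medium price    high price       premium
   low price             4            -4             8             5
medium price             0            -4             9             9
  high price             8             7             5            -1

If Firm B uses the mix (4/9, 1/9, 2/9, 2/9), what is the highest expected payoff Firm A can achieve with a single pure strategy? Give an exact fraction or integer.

low price: (4)·(4/9) + (-4)·(1/9) + (8)·(2/9) + (5)·(2/9) = 38/9.
medium price: (0)·(4/9) + (-4)·(1/9) + (9)·(2/9) + (9)·(2/9) = 32/9.
high price: (8)·(4/9) + (7)·(1/9) + (5)·(2/9) + (-1)·(2/9) = 47/9.
The best pure response is high price with expected payoff 47/9.

47/9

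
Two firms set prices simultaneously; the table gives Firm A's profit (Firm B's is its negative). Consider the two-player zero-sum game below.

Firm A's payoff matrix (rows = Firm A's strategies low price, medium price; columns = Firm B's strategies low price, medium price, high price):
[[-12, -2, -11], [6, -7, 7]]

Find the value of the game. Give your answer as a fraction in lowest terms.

Column high price is strictly dominated by low price for Firm B (it gives Firm A more in every row).
The remaining 2×2 game on (low price, medium price) × (low price, medium price) has no saddle point. Let Firm A play low price with probability p; indifference gives −12p + 6(1−p) = −2p − 7(1−p), so p = 13/23.
Similarly Firm B's optimal q on low price is 5/23, and the value is -12·(5/23) + (-2)·(18/23) = -96/23.

-96/23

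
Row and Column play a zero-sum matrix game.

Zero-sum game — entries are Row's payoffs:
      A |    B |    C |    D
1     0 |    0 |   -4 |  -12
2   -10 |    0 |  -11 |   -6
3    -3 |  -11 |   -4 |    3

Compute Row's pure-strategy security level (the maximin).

The worst-case payoff for each row is 1: -12, 2: -11, 3: -11.
The best of these is -11.

-11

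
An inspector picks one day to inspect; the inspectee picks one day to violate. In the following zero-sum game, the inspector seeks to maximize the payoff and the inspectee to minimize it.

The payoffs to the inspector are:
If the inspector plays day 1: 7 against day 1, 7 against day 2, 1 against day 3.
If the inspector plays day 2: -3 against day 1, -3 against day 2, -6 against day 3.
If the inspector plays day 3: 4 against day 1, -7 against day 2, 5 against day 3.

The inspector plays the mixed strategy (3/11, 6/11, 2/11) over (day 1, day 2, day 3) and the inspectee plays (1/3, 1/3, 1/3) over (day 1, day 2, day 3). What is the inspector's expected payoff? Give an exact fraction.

Against (1/3, 1/3, 1/3), each row's expected payoff is day 1: 5; day 2: -4; day 3: 2/3.
Taking the (3/11, 6/11, 2/11)-weighted average: (3/11)·(5) + (6/11)·(-4) + (2/11)·(2/3) = -23/33.

-23/33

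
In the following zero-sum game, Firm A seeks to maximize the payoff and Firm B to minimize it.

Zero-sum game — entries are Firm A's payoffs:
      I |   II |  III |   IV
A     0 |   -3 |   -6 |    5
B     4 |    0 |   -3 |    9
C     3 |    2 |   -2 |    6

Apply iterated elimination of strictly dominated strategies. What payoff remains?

Column II is strictly dominated by III for Firm B (-6<-3, -3<0, -2<2); eliminate II.
Row A is strictly dominated by row B (4>0, -3>-6, 9>5); eliminate A.
Column IV is strictly dominated by I for Firm B (4<9, 3<6); eliminate IV.
Column I is strictly dominated by III for Firm B (-3<4, -2<3); eliminate I.
Row B is strictly dominated by row C (-2>-3); eliminate B.
Only (C, III) remains, with payoff -2.

-2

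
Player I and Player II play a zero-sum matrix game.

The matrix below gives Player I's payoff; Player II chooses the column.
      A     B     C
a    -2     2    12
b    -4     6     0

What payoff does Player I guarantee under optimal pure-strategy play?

Row minima: -2, -4 → Player I's maximin is -2.
Column maxima: -2, 6, 12 → Player II's minimax is -2.
They coincide at (a, A), so the value is -2.

-2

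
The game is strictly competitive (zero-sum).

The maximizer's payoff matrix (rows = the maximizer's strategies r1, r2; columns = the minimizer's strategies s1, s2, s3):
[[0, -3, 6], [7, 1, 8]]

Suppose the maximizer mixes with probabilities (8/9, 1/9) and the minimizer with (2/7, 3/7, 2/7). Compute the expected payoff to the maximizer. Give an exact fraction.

19/21

Against (2/7, 3/7, 2/7), each row's expected payoff is r1: 3/7; r2: 33/7.
Taking the (8/9, 1/9)-weighted average: (8/9)·(3/7) + (1/9)·(33/7) = 19/21.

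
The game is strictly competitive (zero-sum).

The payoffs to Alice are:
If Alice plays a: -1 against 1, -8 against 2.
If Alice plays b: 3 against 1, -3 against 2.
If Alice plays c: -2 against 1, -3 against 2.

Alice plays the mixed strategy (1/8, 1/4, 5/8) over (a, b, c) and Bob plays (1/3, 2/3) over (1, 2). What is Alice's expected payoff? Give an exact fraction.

Against (1/3, 2/3), each row's expected payoff is a: -17/3; b: -1; c: -8/3.
Taking the (1/8, 1/4, 5/8)-weighted average: (1/8)·(-17/3) + (1/4)·(-1) + (5/8)·(-8/3) = -21/8.

-21/8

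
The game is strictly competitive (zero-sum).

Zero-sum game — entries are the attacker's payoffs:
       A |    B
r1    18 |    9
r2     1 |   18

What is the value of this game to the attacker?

Row minima are 9 and 1, so the attacker's maximin is 9; column maxima are 18 and 18, so the defender's minimax is 18. These differ, so the equilibrium is in mixed strategies.
Let the attacker play r1 with probability p. The defender is indifferent when 18p + (1−p) = 9p + 18(1−p), giving p = 17/26.
Let the defender play A with probability q. The attacker is indifferent when 18q + 9(1−q) = q + 18(1−q), giving q = 9/26.
The value is 18·(9/26) + (9)·(17/26) = 315/26.

315/26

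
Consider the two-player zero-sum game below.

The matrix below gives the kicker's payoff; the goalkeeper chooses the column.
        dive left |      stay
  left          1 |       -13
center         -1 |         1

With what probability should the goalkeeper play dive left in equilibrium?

7/8

Row minima are -13 and -1, so the kicker's maximin is -1; column maxima are 1 and 1, so the goalkeeper's minimax is 1. These differ, so the equilibrium is in mixed strategies.
Let the goalkeeper play dive left with probability q. The kicker is indifferent when q − 13(1−q) = −q + (1−q), giving q = 7/8.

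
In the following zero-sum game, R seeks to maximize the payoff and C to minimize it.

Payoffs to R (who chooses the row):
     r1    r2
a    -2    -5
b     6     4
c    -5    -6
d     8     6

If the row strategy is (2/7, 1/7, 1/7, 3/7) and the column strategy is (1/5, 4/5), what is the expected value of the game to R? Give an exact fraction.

9/7

Against (1/5, 4/5), each row's expected payoff is a: -22/5; b: 22/5; c: -29/5; d: 32/5.
Taking the (2/7, 1/7, 1/7, 3/7)-weighted average: (2/7)·(-22/5) + (1/7)·(22/5) + (1/7)·(-29/5) + (3/7)·(32/5) = 9/7.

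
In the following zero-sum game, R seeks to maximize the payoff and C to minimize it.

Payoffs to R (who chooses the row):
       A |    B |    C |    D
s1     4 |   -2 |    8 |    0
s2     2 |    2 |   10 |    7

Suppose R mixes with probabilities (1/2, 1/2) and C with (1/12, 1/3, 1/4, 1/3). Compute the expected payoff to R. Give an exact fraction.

11/3

Against (1/12, 1/3, 1/4, 1/3), each row's expected payoff is s1: 5/3; s2: 17/3.
Taking the (1/2, 1/2)-weighted average: (1/2)·(5/3) + (1/2)·(17/3) = 11/3.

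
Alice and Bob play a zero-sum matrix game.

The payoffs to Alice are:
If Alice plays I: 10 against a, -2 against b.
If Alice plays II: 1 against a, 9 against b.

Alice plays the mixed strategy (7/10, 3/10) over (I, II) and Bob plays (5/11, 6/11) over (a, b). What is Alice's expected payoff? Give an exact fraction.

443/110

Against (5/11, 6/11), each row's expected payoff is I: 38/11; II: 59/11.
Taking the (7/10, 3/10)-weighted average: (7/10)·(38/11) + (3/10)·(59/11) = 443/110.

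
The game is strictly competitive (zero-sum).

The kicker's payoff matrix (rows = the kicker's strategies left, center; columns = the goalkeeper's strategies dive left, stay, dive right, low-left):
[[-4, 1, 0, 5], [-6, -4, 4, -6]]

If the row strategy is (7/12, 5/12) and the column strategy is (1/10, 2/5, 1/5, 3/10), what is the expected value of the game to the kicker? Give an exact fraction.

Against (1/10, 2/5, 1/5, 3/10), each row's expected payoff is left: 3/2; center: -16/5.
Taking the (7/12, 5/12)-weighted average: (7/12)·(3/2) + (5/12)·(-16/5) = -11/24.

-11/24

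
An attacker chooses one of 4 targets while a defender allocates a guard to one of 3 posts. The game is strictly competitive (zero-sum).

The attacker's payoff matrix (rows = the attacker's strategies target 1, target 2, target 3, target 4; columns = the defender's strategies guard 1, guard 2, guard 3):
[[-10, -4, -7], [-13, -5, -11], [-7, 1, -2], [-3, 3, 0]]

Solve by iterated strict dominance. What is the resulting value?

Row target 1 is strictly dominated by row target 3 (-7>-10, 1>-4, -2>-7); eliminate target 1.
Row target 3 is strictly dominated by row target 4 (-3>-7, 3>1, 0>-2); eliminate target 3.
Row target 2 is strictly dominated by row target 4 (-3>-13, 3>-5, 0>-11); eliminate target 2.
Column guard 3 is strictly dominated by guard 1 for the defender (-3<0); eliminate guard 3.
Column guard 2 is strictly dominated by guard 1 for the defender (-3<3); eliminate guard 2.
Only (target 4, guard 1) remains, with payoff -3.

-3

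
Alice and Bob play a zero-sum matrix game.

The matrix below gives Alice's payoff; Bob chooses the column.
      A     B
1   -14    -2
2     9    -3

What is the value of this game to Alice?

-5/2

Row minima are -14 and -3, so Alice's maximin is -3; column maxima are 9 and -2, so Bob's minimax is -2. These differ, so the equilibrium is in mixed strategies.
Let Alice play 1 with probability p. Bob is indifferent when −14p + 9(1−p) = −2p − 3(1−p), giving p = 1/2.
Let Bob play A with probability q. Alice is indifferent when −14q − 2(1−q) = 9q − 3(1−q), giving q = 1/24.
The value is -14·(1/24) + (-2)·(23/24) = -5/2.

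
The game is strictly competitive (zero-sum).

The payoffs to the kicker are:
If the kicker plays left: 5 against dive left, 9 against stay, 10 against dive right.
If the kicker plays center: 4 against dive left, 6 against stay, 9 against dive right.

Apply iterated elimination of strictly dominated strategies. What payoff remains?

5

Row center is strictly dominated by row left (5>4, 9>6, 10>9); eliminate center.
Column stay is strictly dominated by dive left for the goalkeeper (5<9); eliminate stay.
Column dive right is strictly dominated by dive left for the goalkeeper (5<10); eliminate dive right.
Only (left, dive left) remains, with payoff 5.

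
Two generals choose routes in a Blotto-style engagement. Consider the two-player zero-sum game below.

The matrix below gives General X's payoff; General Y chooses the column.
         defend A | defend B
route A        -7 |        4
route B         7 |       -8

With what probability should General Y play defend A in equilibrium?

6/13

Row minima are -7 and -8, so General X's maximin is -7; column maxima are 7 and 4, so General Y's minimax is 4. These differ, so the equilibrium is in mixed strategies.
Let General Y play defend A with probability q. General X is indifferent when −7q + 4(1−q) = 7q − 8(1−q), giving q = 6/13.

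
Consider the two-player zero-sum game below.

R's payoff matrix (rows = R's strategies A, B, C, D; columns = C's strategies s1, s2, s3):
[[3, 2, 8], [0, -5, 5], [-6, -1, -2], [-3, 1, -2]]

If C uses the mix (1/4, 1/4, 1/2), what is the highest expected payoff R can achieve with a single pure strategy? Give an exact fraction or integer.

A: (3)·(1/4) + (2)·(1/4) + (8)·(1/2) = 21/4.
B: (0)·(1/4) + (-5)·(1/4) + (5)·(1/2) = 5/4.
C: (-6)·(1/4) + (-1)·(1/4) + (-2)·(1/2) = -11/4.
D: (-3)·(1/4) + (1)·(1/4) + (-2)·(1/2) = -3/2.
The best pure response is A with expected payoff 21/4.

21/4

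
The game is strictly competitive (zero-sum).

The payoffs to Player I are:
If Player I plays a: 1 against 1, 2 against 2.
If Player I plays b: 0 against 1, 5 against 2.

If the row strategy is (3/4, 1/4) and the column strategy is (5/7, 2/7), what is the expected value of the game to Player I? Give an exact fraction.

37/28

Against (5/7, 2/7), each row's expected payoff is a: 9/7; b: 10/7.
Taking the (3/4, 1/4)-weighted average: (3/4)·(9/7) + (1/4)·(10/7) = 37/28.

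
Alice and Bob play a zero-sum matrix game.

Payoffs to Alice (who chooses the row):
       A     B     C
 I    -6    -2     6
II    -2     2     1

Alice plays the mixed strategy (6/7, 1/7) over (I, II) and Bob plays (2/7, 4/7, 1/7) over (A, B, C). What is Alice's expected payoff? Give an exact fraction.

-79/49

Against (2/7, 4/7, 1/7), each row's expected payoff is I: -2; II: 5/7.
Taking the (6/7, 1/7)-weighted average: (6/7)·(-2) + (1/7)·(5/7) = -79/49.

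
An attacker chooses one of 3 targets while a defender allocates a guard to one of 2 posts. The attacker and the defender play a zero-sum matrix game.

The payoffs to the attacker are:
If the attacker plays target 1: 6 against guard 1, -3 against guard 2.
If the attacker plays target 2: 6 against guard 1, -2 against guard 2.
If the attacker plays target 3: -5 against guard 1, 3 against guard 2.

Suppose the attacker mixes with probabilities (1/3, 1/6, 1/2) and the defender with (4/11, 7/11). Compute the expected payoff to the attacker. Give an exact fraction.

19/66

Against (4/11, 7/11), each row's expected payoff is target 1: 3/11; target 2: 10/11; target 3: 1/11.
Taking the (1/3, 1/6, 1/2)-weighted average: (1/3)·(3/11) + (1/6)·(10/11) + (1/2)·(1/11) = 19/66.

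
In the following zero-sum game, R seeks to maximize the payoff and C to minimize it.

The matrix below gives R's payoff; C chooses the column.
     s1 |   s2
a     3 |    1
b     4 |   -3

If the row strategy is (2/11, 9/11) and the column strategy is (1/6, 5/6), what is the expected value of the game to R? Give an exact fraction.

Against (1/6, 5/6), each row's expected payoff is a: 4/3; b: -11/6.
Taking the (2/11, 9/11)-weighted average: (2/11)·(4/3) + (9/11)·(-11/6) = -83/66.

-83/66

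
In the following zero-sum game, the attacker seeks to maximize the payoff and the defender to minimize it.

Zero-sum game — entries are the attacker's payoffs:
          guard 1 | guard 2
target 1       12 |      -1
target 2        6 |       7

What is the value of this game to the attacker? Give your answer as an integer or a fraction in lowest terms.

Row minima are -1 and 6, so the attacker's maximin is 6; column maxima are 12 and 7, so the defender's minimax is 7. These differ, so the equilibrium is in mixed strategies.
Let the attacker play target 1 with probability p. The defender is indifferent when 12p + 6(1−p) = −p + 7(1−p), giving p = 1/14.
Let the defender play guard 1 with probability q. The attacker is indifferent when 12q − (1−q) = 6q + 7(1−q), giving q = 4/7.
The value is 12·(4/7) + (-1)·(3/7) = 45/7.

45/7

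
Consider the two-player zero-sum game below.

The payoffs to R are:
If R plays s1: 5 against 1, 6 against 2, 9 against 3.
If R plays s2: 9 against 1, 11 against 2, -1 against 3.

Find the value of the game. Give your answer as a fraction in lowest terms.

Column 2 is strictly dominated by 1 for C (it gives R more in every row).
The remaining 2×2 game on (s1, s2) × (1, 3) has no saddle point. Let R play s1 with probability p; indifference gives 5p + 9(1−p) = 9p − (1−p), so p = 5/7.
Similarly C's optimal q on 1 is 5/7, and the value is 5·(5/7) + (9)·(2/7) = 43/7.

43/7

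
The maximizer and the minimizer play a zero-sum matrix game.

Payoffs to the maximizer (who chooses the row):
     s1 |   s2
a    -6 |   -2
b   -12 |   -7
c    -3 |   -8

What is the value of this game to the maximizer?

-14/3

Row b is strictly dominated by row a, so the maximizer never plays it.
The remaining 2×2 game on (a, c) × (s1, s2) has no saddle point. Let the maximizer play a with probability p; indifference gives −6p − 3(1−p) = −2p − 8(1−p), so p = 5/9.
Similarly the minimizer's optimal q on s1 is 2/3, and the value is -6·(2/3) + (-2)·(1/3) = -14/3.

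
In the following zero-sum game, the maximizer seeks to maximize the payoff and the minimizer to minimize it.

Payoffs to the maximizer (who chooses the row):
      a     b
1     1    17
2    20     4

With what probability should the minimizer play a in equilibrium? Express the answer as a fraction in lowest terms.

Row minima are 1 and 4, so the maximizer's maximin is 4; column maxima are 20 and 17, so the minimizer's minimax is 17. These differ, so the equilibrium is in mixed strategies.
Let the minimizer play a with probability q. The maximizer is indifferent when q + 17(1−q) = 20q + 4(1−q), giving q = 13/32.

13/32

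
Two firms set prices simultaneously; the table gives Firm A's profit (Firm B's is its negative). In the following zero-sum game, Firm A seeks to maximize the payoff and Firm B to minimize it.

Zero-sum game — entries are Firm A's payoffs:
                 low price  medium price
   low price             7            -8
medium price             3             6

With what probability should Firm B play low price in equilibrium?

Row minima are -8 and 3, so Firm A's maximin is 3; column maxima are 7 and 6, so Firm B's minimax is 6. These differ, so the equilibrium is in mixed strategies.
Let Firm B play low price with probability q. Firm A is indifferent when 7q − 8(1−q) = 3q + 6(1−q), giving q = 7/9.

7/9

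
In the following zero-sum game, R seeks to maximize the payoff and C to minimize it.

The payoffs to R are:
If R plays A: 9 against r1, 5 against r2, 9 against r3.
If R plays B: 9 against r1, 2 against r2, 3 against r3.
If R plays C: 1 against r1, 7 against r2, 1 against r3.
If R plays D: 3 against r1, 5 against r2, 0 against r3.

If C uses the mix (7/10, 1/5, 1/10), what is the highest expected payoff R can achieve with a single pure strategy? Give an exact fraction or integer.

A: (9)·(7/10) + (5)·(1/5) + (9)·(1/10) = 41/5.
B: (9)·(7/10) + (2)·(1/5) + (3)·(1/10) = 7.
C: (1)·(7/10) + (7)·(1/5) + (1)·(1/10) = 11/5.
D: (3)·(7/10) + (5)·(1/5) + (0)·(1/10) = 31/10.
The best pure response is A with expected payoff 41/5.

41/5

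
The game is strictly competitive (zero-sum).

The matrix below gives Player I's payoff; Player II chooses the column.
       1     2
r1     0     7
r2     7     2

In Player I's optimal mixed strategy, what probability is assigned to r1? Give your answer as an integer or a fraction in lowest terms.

5/12

Row minima are 0 and 2, so Player I's maximin is 2; column maxima are 7 and 7, so Player II's minimax is 7. These differ, so the equilibrium is in mixed strategies.
Let Player I play r1 with probability p. Player II is indifferent when 7(1−p) = 7p + 2(1−p), giving p = 5/12.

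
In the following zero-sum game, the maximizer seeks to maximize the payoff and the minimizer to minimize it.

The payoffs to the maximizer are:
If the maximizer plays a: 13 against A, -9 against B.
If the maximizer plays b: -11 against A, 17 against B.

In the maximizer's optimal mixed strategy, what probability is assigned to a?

14/25

Row minima are -9 and -11, so the maximizer's maximin is -9; column maxima are 13 and 17, so the minimizer's minimax is 13. These differ, so the equilibrium is in mixed strategies.
Let the maximizer play a with probability p. The minimizer is indifferent when 13p − 11(1−p) = −9p + 17(1−p), giving p = 14/25.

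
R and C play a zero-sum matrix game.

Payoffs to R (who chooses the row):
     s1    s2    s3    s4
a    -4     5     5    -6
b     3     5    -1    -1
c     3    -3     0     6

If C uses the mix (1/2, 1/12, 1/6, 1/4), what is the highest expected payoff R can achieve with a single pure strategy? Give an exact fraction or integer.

11/4

a: (-4)·(1/2) + (5)·(1/12) + (5)·(1/6) + (-6)·(1/4) = -9/4.
b: (3)·(1/2) + (5)·(1/12) + (-1)·(1/6) + (-1)·(1/4) = 3/2.
c: (3)·(1/2) + (-3)·(1/12) + (0)·(1/6) + (6)·(1/4) = 11/4.
The best pure response is c with expected payoff 11/4.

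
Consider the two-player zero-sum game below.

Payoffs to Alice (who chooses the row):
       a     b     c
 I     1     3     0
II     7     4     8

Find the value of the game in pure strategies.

Row minima: 0, 4 → Alice's maximin is 4.
Column maxima: 7, 4, 8 → Bob's minimax is 4.
They coincide at (II, b), so the value is 4.

4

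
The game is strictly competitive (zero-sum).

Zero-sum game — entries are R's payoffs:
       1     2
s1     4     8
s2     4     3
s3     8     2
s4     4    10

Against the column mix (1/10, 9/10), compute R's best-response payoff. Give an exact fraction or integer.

s1: (4)·(1/10) + (8)·(9/10) = 38/5.
s2: (4)·(1/10) + (3)·(9/10) = 31/10.
s3: (8)·(1/10) + (2)·(9/10) = 13/5.
s4: (4)·(1/10) + (10)·(9/10) = 47/5.
The best pure response is s4 with expected payoff 47/5.

47/5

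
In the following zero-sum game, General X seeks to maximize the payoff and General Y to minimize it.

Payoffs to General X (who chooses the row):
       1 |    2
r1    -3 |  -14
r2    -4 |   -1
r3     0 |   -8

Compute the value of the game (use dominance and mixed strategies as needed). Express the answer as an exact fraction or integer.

-32/11

Row r1 is strictly dominated by row r3, so General X never plays it.
The remaining 2×2 game on (r2, r3) × (1, 2) has no saddle point. Let General X play r2 with probability p; indifference gives −4p = −p − 8(1−p), so p = 8/11.
Similarly General Y's optimal q on 1 is 7/11, and the value is -4·(7/11) + (-1)·(4/11) = -32/11.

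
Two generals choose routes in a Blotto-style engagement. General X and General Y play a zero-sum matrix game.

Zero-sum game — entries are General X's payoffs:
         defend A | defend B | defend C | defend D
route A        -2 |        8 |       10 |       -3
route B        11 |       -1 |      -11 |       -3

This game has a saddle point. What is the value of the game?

-3

Row minima: -3, -11 → General X's maximin is -3.
Column maxima: 11, 8, 10, -3 → General Y's minimax is -3.
They coincide at (route A, defend D), so the value is -3.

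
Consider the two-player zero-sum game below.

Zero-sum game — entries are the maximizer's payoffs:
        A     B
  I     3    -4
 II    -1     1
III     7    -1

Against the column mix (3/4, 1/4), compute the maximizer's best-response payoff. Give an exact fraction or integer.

I: (3)·(3/4) + (-4)·(1/4) = 5/4.
II: (-1)·(3/4) + (1)·(1/4) = -1/2.
III: (7)·(3/4) + (-1)·(1/4) = 5.
The best pure response is III with expected payoff 5.

5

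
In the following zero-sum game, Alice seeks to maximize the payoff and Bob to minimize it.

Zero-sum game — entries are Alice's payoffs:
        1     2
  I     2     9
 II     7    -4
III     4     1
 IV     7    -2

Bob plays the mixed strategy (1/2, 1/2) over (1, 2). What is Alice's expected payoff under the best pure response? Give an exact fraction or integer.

11/2

I: (2)·(1/2) + (9)·(1/2) = 11/2.
II: (7)·(1/2) + (-4)·(1/2) = 3/2.
III: (4)·(1/2) + (1)·(1/2) = 5/2.
IV: (7)·(1/2) + (-2)·(1/2) = 5/2.
The best pure response is I with expected payoff 11/2.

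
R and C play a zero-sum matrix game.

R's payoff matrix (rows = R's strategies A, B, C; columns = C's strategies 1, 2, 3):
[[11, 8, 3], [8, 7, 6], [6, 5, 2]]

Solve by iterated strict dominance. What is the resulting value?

6

Row C is strictly dominated by row A (11>6, 8>5, 3>2); eliminate C.
Column 1 is strictly dominated by 2 for C (8<11, 7<8); eliminate 1.
Column 2 is strictly dominated by 3 for C (3<8, 6<7); eliminate 2.
Row A is strictly dominated by row B (6>3); eliminate A.
Only (B, 3) remains, with payoff 6.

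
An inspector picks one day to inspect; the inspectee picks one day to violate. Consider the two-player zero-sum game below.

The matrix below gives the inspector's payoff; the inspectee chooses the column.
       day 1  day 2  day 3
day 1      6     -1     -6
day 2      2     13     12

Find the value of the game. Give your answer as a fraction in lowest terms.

42/11

Column day 2 is strictly dominated by day 3 for the inspectee (it gives the inspector more in every row).
The remaining 2×2 game on (day 1, day 2) × (day 1, day 3) has no saddle point. Let the inspector play day 1 with probability p; indifference gives 6p + 2(1−p) = −6p + 12(1−p), so p = 5/11.
Similarly the inspectee's optimal q on day 1 is 9/11, and the value is 6·(9/11) + (-6)·(2/11) = 42/11.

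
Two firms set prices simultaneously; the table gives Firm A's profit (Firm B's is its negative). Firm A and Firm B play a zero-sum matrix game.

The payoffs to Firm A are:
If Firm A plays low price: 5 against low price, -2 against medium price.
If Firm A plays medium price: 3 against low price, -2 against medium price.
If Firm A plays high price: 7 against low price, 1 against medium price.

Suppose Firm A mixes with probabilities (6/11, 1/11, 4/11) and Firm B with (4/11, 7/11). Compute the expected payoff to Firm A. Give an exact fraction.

Against (4/11, 7/11), each row's expected payoff is low price: 6/11; medium price: -2/11; high price: 35/11.
Taking the (6/11, 1/11, 4/11)-weighted average: (6/11)·(6/11) + (1/11)·(-2/11) + (4/11)·(35/11) = 174/121.

174/121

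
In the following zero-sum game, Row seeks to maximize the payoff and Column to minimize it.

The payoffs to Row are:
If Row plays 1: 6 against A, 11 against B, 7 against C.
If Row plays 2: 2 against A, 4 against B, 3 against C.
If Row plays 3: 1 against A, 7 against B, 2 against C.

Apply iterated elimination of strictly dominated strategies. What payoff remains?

6

Row 2 is strictly dominated by row 1 (6>2, 11>4, 7>3); eliminate 2.
Row 3 is strictly dominated by row 1 (6>1, 11>7, 7>2); eliminate 3.
Column B is strictly dominated by A for Column (6<11); eliminate B.
Column C is strictly dominated by A for Column (6<7); eliminate C.
Only (1, A) remains, with payoff 6.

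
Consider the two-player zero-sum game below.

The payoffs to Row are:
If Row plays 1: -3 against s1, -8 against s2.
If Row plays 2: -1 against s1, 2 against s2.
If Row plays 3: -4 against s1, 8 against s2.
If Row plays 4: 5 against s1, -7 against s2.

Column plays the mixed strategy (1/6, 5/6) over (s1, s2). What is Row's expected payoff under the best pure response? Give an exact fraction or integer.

1: (-3)·(1/6) + (-8)·(5/6) = -43/6.
2: (-1)·(1/6) + (2)·(5/6) = 3/2.
3: (-4)·(1/6) + (8)·(5/6) = 6.
4: (5)·(1/6) + (-7)·(5/6) = -5.
The best pure response is 3 with expected payoff 6.

6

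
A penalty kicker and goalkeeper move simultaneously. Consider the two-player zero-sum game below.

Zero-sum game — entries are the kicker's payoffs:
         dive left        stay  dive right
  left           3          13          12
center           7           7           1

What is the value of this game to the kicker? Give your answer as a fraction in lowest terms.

Column stay is strictly dominated by dive right for the goalkeeper (it gives the kicker more in every row).
The remaining 2×2 game on (left, center) × (dive left, dive right) has no saddle point. Let the kicker play left with probability p; indifference gives 3p + 7(1−p) = 12p + (1−p), so p = 2/5.
Similarly the goalkeeper's optimal q on dive left is 11/15, and the value is 3·(11/15) + (12)·(4/15) = 27/5.

27/5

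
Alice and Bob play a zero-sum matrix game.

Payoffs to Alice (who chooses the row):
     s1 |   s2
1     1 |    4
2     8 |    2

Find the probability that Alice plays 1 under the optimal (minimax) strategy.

Row minima are 1 and 2, so Alice's maximin is 2; column maxima are 8 and 4, so Bob's minimax is 4. These differ, so the equilibrium is in mixed strategies.
Let Alice play 1 with probability p. Bob is indifferent when p + 8(1−p) = 4p + 2(1−p), giving p = 2/3.

2/3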